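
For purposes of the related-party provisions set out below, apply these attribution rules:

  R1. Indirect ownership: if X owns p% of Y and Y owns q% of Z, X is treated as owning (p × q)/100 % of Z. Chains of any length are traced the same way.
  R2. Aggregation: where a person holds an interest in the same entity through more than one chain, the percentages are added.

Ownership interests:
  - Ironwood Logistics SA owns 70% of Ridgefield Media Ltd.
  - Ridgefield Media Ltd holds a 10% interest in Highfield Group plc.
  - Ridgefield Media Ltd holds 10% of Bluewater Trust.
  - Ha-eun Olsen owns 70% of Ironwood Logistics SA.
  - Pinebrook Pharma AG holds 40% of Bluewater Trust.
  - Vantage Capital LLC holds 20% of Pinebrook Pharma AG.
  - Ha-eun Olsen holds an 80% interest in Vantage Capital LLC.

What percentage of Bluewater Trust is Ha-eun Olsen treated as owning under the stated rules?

11.3%

Chain via Ironwood Logistics SA → Ridgefield Media Ltd (R1): 70% × 70% × 10% = 4.9% of Bluewater Trust.
Chain via Vantage Capital LLC → Pinebrook Pharma AG (R1): 80% × 20% × 40% = 6.4% of Bluewater Trust.
Aggregating (R2): 4.9% + 6.4% = 11.3%.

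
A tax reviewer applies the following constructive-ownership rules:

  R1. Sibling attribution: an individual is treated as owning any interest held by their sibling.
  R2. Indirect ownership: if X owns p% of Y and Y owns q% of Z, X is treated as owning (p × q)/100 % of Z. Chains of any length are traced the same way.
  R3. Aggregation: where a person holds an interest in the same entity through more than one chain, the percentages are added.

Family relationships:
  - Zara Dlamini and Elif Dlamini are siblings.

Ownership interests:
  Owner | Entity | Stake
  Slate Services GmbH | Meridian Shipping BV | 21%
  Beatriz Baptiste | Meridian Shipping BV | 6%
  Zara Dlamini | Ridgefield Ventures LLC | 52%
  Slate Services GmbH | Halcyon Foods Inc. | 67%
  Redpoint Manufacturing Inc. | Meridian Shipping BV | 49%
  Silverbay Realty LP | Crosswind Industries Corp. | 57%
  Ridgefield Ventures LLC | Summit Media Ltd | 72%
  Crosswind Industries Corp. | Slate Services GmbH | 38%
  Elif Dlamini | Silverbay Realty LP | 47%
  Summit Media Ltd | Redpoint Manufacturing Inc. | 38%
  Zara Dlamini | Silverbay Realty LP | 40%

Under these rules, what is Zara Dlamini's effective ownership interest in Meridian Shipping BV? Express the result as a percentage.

By sibling attribution (R1), Zara Dlamini is treated as also owning Elif Dlamini's interest in Silverbay Realty LP, giving 40% + 47% = 87%.
Chain via Ridgefield Ventures LLC → Summit Media Ltd → Redpoint Manufacturing Inc. (R2): 52% × 72% × 38% × 49% = 6.971328% of Meridian Shipping BV.
Chain via Silverbay Realty LP → Crosswind Industries Corp. → Slate Services GmbH (R2): 87% × 57% × 38% × 21% = 3.957282% of Meridian Shipping BV.
Aggregating (R3): 6.971328% + 3.957282% = 10.92861%.

10.92861%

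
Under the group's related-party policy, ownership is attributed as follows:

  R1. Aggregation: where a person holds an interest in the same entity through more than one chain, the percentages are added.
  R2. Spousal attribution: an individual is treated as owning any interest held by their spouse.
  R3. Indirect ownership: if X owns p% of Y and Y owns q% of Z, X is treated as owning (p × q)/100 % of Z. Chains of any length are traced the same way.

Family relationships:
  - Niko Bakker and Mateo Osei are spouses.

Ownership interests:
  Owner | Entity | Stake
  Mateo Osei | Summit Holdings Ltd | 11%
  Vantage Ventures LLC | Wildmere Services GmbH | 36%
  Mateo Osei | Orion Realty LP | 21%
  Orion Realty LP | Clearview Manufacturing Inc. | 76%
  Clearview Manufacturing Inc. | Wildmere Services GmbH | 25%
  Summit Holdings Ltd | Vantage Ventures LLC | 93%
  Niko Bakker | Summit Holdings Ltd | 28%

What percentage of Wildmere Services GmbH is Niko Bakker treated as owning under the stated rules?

17.0472%

By spousal attribution (R2), Niko Bakker is treated as also owning Mateo Osei's interest in Summit Holdings Ltd, giving 28% + 11% = 39%.
By spousal attribution (R2), Niko Bakker is treated as owning Mateo Osei's 21% interest in Orion Realty LP.
Chain via Summit Holdings Ltd → Vantage Ventures LLC (R3): 39% × 93% × 36% = 13.0572% of Wildmere Services GmbH.
Chain via Orion Realty LP → Clearview Manufacturing Inc. (R3): 21% × 76% × 25% = 3.99% of Wildmere Services GmbH.
Aggregating (R1): 13.0572% + 3.99% = 17.0472%.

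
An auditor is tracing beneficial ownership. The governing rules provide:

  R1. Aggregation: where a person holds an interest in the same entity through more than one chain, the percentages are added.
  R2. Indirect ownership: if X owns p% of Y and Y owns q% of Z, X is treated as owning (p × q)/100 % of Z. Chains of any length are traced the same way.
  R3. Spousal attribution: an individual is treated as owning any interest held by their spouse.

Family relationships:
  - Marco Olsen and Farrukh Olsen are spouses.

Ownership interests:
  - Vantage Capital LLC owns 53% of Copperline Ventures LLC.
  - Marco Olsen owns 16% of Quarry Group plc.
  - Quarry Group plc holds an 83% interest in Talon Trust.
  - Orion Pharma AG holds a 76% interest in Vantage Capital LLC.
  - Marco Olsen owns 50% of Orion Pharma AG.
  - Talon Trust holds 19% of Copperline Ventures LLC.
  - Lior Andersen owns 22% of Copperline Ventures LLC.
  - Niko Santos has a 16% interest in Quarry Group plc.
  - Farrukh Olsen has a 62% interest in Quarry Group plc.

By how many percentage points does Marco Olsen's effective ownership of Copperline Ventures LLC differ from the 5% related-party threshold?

By spousal attribution (R3), Marco Olsen is treated as also owning Farrukh Olsen's interest in Quarry Group plc, giving 16% + 62% = 78%.
Chain via Quarry Group plc → Talon Trust (R2): 78% × 83% × 19% = 12.3006% of Copperline Ventures LLC.
Chain via Orion Pharma AG → Vantage Capital LLC (R2): 50% × 76% × 53% = 20.14% of Copperline Ventures LLC.
Aggregating (R1): 12.3006% + 20.14% = 32.4406%.
32.4406% exceeds the 5% threshold by 27.4406 percentage points.

27.4406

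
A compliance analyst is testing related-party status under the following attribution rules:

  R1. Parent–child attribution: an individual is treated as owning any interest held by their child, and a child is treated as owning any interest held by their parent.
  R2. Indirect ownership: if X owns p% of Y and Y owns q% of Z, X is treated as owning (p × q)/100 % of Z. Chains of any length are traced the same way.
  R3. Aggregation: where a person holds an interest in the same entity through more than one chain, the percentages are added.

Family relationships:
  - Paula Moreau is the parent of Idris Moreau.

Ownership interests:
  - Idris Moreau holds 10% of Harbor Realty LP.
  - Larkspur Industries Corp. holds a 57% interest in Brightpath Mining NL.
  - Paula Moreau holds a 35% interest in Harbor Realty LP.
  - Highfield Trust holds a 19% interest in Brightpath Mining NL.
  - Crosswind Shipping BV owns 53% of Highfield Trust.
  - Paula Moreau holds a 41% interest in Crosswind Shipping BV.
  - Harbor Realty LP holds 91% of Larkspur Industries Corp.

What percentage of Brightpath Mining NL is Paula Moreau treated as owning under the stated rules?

27.4702%

By parent–child attribution (R1), Paula Moreau is treated as also owning Idris Moreau's interest in Harbor Realty LP, giving 35% + 10% = 45%.
Chain via Crosswind Shipping BV → Highfield Trust (R2): 41% × 53% × 19% = 4.1287% of Brightpath Mining NL.
Chain via Harbor Realty LP → Larkspur Industries Corp. (R2): 45% × 91% × 57% = 23.3415% of Brightpath Mining NL.
Aggregating (R3): 4.1287% + 23.3415% = 27.4702%.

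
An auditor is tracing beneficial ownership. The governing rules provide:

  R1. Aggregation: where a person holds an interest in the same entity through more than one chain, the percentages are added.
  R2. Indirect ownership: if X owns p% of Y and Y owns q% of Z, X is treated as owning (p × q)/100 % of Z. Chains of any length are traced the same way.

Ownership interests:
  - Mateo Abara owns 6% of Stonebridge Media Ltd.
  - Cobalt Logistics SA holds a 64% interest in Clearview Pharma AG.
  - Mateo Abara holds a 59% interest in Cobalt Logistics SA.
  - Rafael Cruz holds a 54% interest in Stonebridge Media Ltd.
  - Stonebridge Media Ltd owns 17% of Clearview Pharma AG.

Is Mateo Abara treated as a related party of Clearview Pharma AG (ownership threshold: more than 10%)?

Yes

Chain via Stonebridge Media Ltd (R2): 6% × 17% = 1.02% of Clearview Pharma AG.
Chain via Cobalt Logistics SA (R2): 59% × 64% = 37.76% of Clearview Pharma AG.
Aggregating (R1): 1.02% + 37.76% = 38.78%.
38.78% exceeds the 10% threshold, so Mateo is a related party to Clearview Pharma AG.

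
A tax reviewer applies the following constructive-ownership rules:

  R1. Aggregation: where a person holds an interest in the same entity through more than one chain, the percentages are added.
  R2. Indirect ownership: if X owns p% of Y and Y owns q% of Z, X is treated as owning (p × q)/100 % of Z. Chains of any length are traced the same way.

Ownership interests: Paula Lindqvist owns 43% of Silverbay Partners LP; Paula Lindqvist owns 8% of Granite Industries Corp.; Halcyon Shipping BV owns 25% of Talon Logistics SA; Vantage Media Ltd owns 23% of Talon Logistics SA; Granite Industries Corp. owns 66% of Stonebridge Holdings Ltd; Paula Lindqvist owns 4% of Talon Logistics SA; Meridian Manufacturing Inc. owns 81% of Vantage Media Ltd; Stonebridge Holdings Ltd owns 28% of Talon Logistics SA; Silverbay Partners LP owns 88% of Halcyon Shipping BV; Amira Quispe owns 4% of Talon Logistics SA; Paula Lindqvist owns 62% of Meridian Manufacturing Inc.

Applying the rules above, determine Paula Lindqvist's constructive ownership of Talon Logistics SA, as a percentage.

26.489%

Chain via Meridian Manufacturing Inc. → Vantage Media Ltd (R2): 62% × 81% × 23% = 11.5506% of Talon Logistics SA.
Chain via Granite Industries Corp. → Stonebridge Holdings Ltd (R2): 8% × 66% × 28% = 1.4784% of Talon Logistics SA.
Chain via Silverbay Partners LP → Halcyon Shipping BV (R2): 43% × 88% × 25% = 9.46% of Talon Logistics SA.
Direct interest in Talon Logistics SA: 4%.
Aggregating (R1): 11.5506% + 1.4784% + 9.46% + 4% = 26.489%.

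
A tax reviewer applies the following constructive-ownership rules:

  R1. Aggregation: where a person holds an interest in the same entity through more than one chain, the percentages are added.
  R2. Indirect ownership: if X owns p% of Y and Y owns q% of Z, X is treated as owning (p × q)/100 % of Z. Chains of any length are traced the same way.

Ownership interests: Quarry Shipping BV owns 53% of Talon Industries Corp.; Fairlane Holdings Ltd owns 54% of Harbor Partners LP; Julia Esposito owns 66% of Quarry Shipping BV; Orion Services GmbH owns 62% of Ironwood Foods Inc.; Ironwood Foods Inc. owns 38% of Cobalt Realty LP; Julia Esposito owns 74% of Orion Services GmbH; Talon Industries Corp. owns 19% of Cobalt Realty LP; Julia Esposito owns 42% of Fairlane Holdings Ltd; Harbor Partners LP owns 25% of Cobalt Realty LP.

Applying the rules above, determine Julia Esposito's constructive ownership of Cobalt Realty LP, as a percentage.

Chain via Fairlane Holdings Ltd → Harbor Partners LP (R2): 42% × 54% × 25% = 5.67% of Cobalt Realty LP.
Chain via Orion Services GmbH → Ironwood Foods Inc. (R2): 74% × 62% × 38% = 17.4344% of Cobalt Realty LP.
Chain via Quarry Shipping BV → Talon Industries Corp. (R2): 66% × 53% × 19% = 6.6462% of Cobalt Realty LP.
Aggregating (R1): 5.67% + 17.4344% + 6.6462% = 29.7506%.

29.7506%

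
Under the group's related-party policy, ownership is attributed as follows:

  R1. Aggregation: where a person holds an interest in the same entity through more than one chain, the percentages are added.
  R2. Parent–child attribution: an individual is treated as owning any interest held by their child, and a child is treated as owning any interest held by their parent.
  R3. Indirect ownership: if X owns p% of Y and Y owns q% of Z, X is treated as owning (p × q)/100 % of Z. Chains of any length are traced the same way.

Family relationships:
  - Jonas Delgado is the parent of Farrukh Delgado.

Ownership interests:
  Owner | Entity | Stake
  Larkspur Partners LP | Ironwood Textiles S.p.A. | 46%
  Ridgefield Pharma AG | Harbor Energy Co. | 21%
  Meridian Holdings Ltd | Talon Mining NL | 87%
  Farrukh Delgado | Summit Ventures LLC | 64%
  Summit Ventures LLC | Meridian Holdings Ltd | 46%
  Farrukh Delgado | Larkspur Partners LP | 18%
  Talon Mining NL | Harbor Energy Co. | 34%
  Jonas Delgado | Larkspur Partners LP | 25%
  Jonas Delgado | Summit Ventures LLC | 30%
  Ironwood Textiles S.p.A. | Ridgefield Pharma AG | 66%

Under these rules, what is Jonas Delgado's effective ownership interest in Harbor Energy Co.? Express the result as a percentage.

By parent–child attribution (R2), Jonas Delgado is treated as also owning Farrukh Delgado's interest in Larkspur Partners LP, giving 25% + 18% = 43%.
By parent–child attribution (R2), Jonas Delgado is treated as also owning Farrukh Delgado's interest in Summit Ventures LLC, giving 30% + 64% = 94%.
Chain via Larkspur Partners LP → Ironwood Textiles S.p.A. → Ridgefield Pharma AG (R3): 43% × 46% × 66% × 21% = 2.741508% of Harbor Energy Co.
Chain via Summit Ventures LLC → Meridian Holdings Ltd → Talon Mining NL (R3): 94% × 46% × 87% × 34% = 12.790392% of Harbor Energy Co.
Aggregating (R1): 2.741508% + 12.790392% = 15.5319%.

15.5319%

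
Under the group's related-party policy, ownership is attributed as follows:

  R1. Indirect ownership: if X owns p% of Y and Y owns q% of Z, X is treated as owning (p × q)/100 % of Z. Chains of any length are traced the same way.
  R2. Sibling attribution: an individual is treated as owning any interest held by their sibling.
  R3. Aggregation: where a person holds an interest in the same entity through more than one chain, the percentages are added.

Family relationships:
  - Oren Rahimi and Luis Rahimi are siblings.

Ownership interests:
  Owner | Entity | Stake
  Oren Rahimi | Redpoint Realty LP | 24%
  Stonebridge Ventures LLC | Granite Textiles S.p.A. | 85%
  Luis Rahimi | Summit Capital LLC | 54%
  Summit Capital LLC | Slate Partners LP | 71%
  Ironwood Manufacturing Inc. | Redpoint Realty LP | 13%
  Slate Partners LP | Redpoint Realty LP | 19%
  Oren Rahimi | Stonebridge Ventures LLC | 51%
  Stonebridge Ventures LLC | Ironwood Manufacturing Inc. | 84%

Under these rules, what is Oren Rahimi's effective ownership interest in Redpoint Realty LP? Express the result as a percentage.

36.8538%

By sibling attribution (R2), Oren Rahimi is treated as owning Luis Rahimi's 54% interest in Summit Capital LLC.
Chain via Stonebridge Ventures LLC → Ironwood Manufacturing Inc. (R1): 51% × 84% × 13% = 5.5692% of Redpoint Realty LP.
Direct interest in Redpoint Realty LP: 24%.
Chain via Summit Capital LLC → Slate Partners LP (R1): 54% × 71% × 19% = 7.2846% of Redpoint Realty LP.
Aggregating (R3): 5.5692% + 24% + 7.2846% = 36.8538%.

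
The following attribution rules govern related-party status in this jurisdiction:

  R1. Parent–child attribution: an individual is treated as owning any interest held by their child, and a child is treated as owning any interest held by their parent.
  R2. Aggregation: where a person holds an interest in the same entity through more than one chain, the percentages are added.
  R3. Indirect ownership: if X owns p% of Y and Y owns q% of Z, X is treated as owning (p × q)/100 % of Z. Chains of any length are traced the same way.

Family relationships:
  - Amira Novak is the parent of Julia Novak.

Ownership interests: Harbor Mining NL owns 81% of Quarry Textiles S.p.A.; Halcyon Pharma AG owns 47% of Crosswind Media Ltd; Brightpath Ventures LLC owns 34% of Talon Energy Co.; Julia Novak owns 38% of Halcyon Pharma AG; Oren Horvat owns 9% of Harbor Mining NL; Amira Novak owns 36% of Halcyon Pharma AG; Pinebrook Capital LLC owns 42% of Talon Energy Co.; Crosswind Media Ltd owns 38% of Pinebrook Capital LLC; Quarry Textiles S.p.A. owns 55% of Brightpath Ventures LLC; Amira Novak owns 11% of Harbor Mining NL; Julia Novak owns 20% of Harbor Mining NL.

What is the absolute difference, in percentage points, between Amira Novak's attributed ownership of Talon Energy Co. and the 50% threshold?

By parent–child attribution (R1), Amira Novak is treated as also owning Julia Novak's interest in Harbor Mining NL, giving 11% + 20% = 31%.
By parent–child attribution (R1), Amira Novak is treated as also owning Julia Novak's interest in Halcyon Pharma AG, giving 36% + 38% = 74%.
Chain via Harbor Mining NL → Quarry Textiles S.p.A. → Brightpath Ventures LLC (R3): 31% × 81% × 55% × 34% = 4.69557% of Talon Energy Co.
Chain via Halcyon Pharma AG → Crosswind Media Ltd → Pinebrook Capital LLC (R3): 74% × 47% × 38% × 42% = 5.550888% of Talon Energy Co.
Aggregating (R2): 4.69557% + 5.550888% = 10.246458%.
10.246458% falls short of the 50% threshold by 39.753542 percentage points.

39.753542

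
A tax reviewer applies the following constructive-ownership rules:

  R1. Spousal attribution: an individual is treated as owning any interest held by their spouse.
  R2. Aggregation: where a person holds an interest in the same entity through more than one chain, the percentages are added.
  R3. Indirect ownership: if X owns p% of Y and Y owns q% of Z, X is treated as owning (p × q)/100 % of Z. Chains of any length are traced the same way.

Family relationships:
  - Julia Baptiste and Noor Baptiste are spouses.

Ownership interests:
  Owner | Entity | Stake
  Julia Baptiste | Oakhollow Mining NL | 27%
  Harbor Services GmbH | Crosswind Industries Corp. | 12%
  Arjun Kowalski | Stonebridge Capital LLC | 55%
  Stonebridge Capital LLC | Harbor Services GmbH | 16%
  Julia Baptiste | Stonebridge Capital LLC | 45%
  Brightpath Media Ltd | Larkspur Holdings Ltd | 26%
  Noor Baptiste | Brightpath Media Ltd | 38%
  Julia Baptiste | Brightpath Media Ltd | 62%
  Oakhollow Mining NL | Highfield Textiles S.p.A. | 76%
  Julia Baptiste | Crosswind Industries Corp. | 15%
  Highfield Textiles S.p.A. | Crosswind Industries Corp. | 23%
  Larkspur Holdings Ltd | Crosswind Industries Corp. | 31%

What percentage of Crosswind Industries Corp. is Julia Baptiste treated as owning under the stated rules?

By spousal attribution (R1), Julia Baptiste is treated as also owning Noor Baptiste's interest in Brightpath Media Ltd, giving 62% + 38% = 100%.
Chain via Brightpath Media Ltd → Larkspur Holdings Ltd (R3): 100% × 26% × 31% = 8.06% of Crosswind Industries Corp.
Chain via Stonebridge Capital LLC → Harbor Services GmbH (R3): 45% × 16% × 12% = 0.864% of Crosswind Industries Corp.
Chain via Oakhollow Mining NL → Highfield Textiles S.p.A. (R3): 27% × 76% × 23% = 4.7196% of Crosswind Industries Corp.
Direct interest in Crosswind Industries Corp: 15%.
Aggregating (R2): 8.06% + 0.864% + 4.7196% + 15% = 28.6436%.

28.6436%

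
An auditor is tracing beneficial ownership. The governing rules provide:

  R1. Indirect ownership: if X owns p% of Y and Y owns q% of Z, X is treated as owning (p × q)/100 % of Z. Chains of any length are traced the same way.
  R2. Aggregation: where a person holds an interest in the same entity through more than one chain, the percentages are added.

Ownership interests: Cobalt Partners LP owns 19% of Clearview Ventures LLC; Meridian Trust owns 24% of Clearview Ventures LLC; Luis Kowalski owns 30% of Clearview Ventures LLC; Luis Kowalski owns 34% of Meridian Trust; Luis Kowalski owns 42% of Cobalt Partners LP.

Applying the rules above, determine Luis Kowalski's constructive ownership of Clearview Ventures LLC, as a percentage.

Chain via Meridian Trust (R1): 34% × 24% = 8.16% of Clearview Ventures LLC.
Chain via Cobalt Partners LP (R1): 42% × 19% = 7.98% of Clearview Ventures LLC.
Direct interest in Clearview Ventures LLC: 30%.
Aggregating (R2): 8.16% + 7.98% + 30% = 46.14%.

46.14%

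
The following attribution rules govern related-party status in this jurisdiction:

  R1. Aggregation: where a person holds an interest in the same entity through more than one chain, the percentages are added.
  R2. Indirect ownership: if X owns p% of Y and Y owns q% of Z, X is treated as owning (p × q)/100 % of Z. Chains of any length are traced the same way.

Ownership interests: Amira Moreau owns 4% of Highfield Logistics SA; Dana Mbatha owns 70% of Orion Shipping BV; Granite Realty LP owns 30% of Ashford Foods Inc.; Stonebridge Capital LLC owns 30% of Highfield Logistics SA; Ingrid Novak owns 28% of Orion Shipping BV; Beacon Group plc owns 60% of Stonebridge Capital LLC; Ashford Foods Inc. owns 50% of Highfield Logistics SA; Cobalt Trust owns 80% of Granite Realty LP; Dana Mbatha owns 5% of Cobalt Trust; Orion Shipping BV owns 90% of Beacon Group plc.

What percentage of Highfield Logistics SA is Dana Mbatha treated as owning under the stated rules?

Chain via Orion Shipping BV → Beacon Group plc → Stonebridge Capital LLC (R2): 70% × 90% × 60% × 30% = 11.34% of Highfield Logistics SA.
Chain via Cobalt Trust → Granite Realty LP → Ashford Foods Inc. (R2): 5% × 80% × 30% × 50% = 0.6% of Highfield Logistics SA.
Aggregating (R1): 11.34% + 0.6% = 11.94%.

11.94%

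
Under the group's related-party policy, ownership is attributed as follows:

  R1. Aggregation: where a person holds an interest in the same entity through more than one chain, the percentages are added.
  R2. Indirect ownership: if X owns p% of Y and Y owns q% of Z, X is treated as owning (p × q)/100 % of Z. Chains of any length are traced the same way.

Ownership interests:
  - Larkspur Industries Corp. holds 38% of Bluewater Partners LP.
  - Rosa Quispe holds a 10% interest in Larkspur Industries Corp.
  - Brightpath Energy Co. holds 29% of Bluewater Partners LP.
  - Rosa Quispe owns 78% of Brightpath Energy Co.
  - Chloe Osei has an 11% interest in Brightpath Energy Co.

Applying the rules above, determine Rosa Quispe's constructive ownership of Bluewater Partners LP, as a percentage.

26.42%

Chain via Brightpath Energy Co. (R2): 78% × 29% = 22.62% of Bluewater Partners LP.
Chain via Larkspur Industries Corp. (R2): 10% × 38% = 3.8% of Bluewater Partners LP.
Aggregating (R1): 22.62% + 3.8% = 26.42%.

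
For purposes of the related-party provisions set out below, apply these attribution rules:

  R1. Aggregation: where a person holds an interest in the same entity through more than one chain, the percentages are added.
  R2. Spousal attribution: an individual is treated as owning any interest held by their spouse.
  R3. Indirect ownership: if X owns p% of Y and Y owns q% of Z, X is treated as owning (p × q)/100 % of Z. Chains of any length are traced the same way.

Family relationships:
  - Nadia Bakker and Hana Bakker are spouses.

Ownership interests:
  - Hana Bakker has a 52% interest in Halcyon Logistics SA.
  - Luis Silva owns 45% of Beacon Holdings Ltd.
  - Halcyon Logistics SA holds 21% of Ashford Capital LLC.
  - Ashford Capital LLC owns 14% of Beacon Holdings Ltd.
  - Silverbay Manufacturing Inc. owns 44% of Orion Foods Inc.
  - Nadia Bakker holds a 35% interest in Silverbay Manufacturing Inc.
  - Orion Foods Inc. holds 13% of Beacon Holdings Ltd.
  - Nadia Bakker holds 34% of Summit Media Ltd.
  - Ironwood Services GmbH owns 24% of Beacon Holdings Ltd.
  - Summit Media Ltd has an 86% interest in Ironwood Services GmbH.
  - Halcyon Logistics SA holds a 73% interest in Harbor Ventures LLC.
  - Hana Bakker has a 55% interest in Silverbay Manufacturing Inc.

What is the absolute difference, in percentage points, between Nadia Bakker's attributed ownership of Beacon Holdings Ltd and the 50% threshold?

36.3056

By spousal attribution (R2), Nadia Bakker is treated as also owning Hana Bakker's interest in Silverbay Manufacturing Inc, giving 35% + 55% = 90%.
By spousal attribution (R2), Nadia Bakker is treated as owning Hana Bakker's 52% interest in Halcyon Logistics SA.
Chain via Summit Media Ltd → Ironwood Services GmbH (R3): 34% × 86% × 24% = 7.0176% of Beacon Holdings Ltd.
Chain via Silverbay Manufacturing Inc. → Orion Foods Inc. (R3): 90% × 44% × 13% = 5.148% of Beacon Holdings Ltd.
Chain via Halcyon Logistics SA → Ashford Capital LLC (R3): 52% × 21% × 14% = 1.5288% of Beacon Holdings Ltd.
Aggregating (R1): 7.0176% + 5.148% + 1.5288% = 13.6944%.
13.6944% falls short of the 50% threshold by 36.3056 percentage points.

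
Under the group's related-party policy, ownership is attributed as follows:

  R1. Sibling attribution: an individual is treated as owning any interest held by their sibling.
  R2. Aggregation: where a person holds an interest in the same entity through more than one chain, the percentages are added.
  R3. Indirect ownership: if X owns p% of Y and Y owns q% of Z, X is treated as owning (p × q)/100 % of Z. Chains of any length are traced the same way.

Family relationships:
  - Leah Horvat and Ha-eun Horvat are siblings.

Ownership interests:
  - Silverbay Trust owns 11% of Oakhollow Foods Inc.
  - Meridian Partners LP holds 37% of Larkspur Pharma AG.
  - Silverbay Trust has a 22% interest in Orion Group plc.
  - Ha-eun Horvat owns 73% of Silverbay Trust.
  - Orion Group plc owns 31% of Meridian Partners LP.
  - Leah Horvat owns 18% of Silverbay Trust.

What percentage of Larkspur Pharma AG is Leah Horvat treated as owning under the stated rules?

2.296294%

By sibling attribution (R1), Leah Horvat is treated as also owning Ha-eun Horvat's interest in Silverbay Trust, giving 18% + 73% = 91%.
Chain via Silverbay Trust → Orion Group plc → Meridian Partners LP (R3): 91% × 22% × 31% × 37% = 2.296294% of Larkspur Pharma AG.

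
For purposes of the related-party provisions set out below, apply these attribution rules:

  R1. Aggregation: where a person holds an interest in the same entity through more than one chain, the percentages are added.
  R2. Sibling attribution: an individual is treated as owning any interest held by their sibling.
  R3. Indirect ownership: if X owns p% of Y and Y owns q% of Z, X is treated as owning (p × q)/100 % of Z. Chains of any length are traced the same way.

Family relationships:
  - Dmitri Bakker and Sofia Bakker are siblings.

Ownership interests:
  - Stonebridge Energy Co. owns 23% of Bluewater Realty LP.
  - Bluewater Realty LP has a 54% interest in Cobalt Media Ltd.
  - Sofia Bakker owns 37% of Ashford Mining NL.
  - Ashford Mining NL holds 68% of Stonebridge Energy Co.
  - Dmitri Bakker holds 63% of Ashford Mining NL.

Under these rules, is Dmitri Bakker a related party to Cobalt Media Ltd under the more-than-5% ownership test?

By sibling attribution (R2), Dmitri Bakker is treated as also owning Sofia Bakker's interest in Ashford Mining NL, giving 63% + 37% = 100%.
Chain via Ashford Mining NL → Stonebridge Energy Co. → Bluewater Realty LP (R3): 100% × 68% × 23% × 54% = 8.4456% of Cobalt Media Ltd.
8.4456% exceeds the 5% threshold, so Dmitri is a related party to Cobalt Media Ltd.

Yes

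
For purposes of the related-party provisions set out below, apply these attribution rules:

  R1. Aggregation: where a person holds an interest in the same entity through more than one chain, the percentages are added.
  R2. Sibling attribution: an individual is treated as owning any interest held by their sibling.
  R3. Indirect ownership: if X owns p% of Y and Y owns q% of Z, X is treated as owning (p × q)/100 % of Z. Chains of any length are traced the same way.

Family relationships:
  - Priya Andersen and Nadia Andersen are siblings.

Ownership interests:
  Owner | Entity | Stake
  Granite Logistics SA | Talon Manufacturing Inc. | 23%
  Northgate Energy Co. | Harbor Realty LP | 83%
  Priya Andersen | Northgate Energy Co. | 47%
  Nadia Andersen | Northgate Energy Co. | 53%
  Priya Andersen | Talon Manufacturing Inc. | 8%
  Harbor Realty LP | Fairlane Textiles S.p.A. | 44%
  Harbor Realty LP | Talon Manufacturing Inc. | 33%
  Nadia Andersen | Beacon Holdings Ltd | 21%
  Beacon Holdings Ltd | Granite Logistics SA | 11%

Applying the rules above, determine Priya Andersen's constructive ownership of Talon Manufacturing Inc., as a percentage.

35.9213%

By sibling attribution (R2), Priya Andersen is treated as also owning Nadia Andersen's interest in Northgate Energy Co, giving 47% + 53% = 100%.
By sibling attribution (R2), Priya Andersen is treated as owning Nadia Andersen's 21% interest in Beacon Holdings Ltd.
Chain via Northgate Energy Co. → Harbor Realty LP (R3): 100% × 83% × 33% = 27.39% of Talon Manufacturing Inc.
Direct interest in Talon Manufacturing Inc: 8%.
Chain via Beacon Holdings Ltd → Granite Logistics SA (R3): 21% × 11% × 23% = 0.5313% of Talon Manufacturing Inc.
Aggregating (R1): 27.39% + 8% + 0.5313% = 35.9213%.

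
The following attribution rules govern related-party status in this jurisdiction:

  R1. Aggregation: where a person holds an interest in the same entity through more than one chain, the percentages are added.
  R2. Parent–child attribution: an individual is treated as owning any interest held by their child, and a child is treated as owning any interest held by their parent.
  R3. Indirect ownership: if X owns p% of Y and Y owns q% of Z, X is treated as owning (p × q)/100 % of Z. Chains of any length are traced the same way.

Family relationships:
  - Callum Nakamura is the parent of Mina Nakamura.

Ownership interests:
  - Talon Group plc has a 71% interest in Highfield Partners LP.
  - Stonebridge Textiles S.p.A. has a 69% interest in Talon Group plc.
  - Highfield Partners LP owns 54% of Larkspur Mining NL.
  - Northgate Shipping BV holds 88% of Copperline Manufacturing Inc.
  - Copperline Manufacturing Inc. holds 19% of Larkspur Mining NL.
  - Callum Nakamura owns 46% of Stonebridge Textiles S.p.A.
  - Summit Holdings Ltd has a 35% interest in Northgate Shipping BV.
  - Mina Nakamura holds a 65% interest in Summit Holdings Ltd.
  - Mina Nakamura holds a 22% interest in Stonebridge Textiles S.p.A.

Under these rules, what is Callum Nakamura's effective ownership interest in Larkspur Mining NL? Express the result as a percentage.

21.792928%

By parent–child attribution (R2), Callum Nakamura is treated as also owning Mina Nakamura's interest in Stonebridge Textiles S.p.A, giving 46% + 22% = 68%.
By parent–child attribution (R2), Callum Nakamura is treated as owning Mina Nakamura's 65% interest in Summit Holdings Ltd.
Chain via Stonebridge Textiles S.p.A. → Talon Group plc → Highfield Partners LP (R3): 68% × 69% × 71% × 54% = 17.989128% of Larkspur Mining NL.
Chain via Summit Holdings Ltd → Northgate Shipping BV → Copperline Manufacturing Inc. (R3): 65% × 35% × 88% × 19% = 3.8038% of Larkspur Mining NL.
Aggregating (R1): 17.989128% + 3.8038% = 21.792928%.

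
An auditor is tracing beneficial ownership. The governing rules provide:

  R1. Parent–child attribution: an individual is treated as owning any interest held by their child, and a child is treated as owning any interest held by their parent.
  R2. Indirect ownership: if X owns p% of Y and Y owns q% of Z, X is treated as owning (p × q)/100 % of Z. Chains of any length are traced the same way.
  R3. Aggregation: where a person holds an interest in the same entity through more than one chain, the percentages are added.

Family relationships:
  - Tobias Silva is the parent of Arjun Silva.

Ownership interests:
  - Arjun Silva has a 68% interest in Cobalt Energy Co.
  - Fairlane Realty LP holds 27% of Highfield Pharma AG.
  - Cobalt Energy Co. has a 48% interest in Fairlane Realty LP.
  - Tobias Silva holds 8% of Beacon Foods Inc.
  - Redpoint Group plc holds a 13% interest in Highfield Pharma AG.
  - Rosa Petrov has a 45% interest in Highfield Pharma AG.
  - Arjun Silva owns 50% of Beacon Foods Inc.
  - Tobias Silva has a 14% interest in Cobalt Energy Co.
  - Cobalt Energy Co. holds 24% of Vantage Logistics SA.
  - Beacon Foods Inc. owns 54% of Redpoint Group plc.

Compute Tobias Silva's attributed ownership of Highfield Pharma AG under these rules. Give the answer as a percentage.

By parent–child attribution (R1), Tobias Silva is treated as also owning Arjun Silva's interest in Beacon Foods Inc, giving 8% + 50% = 58%.
By parent–child attribution (R1), Tobias Silva is treated as also owning Arjun Silva's interest in Cobalt Energy Co, giving 14% + 68% = 82%.
Chain via Beacon Foods Inc. → Redpoint Group plc (R2): 58% × 54% × 13% = 4.0716% of Highfield Pharma AG.
Chain via Cobalt Energy Co. → Fairlane Realty LP (R2): 82% × 48% × 27% = 10.6272% of Highfield Pharma AG.
Aggregating (R3): 4.0716% + 10.6272% = 14.6988%.

14.6988%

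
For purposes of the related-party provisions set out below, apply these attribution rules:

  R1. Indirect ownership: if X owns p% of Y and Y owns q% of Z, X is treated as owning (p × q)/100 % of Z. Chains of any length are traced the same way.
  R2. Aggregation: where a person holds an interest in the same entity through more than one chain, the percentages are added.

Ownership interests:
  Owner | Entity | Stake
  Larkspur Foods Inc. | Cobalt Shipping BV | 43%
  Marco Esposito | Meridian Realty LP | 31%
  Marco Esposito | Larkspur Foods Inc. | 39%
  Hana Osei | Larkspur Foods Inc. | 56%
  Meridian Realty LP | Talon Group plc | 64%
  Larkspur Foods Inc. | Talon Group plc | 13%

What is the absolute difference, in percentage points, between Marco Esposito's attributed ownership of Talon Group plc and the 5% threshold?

19.91

Chain via Meridian Realty LP (R1): 31% × 64% = 19.84% of Talon Group plc.
Chain via Larkspur Foods Inc. (R1): 39% × 13% = 5.07% of Talon Group plc.
Aggregating (R2): 19.84% + 5.07% = 24.91%.
24.91% exceeds the 5% threshold by 19.91 percentage points.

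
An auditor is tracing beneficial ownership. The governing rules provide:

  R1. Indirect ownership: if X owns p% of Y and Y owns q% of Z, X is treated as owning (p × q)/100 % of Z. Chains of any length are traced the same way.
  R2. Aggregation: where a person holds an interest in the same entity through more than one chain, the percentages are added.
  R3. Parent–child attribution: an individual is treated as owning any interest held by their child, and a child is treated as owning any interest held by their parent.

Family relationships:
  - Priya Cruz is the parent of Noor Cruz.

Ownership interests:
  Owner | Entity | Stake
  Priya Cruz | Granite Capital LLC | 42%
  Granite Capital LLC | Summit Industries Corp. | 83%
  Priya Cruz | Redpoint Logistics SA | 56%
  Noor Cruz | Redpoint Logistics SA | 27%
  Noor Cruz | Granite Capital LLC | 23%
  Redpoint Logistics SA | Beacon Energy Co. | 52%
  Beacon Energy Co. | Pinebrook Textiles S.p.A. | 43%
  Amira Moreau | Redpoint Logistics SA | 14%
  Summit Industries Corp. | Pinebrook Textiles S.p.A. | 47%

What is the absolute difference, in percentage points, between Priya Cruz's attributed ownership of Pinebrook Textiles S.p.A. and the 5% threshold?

By parent–child attribution (R3), Priya Cruz is treated as also owning Noor Cruz's interest in Granite Capital LLC, giving 42% + 23% = 65%.
By parent–child attribution (R3), Priya Cruz is treated as also owning Noor Cruz's interest in Redpoint Logistics SA, giving 56% + 27% = 83%.
Chain via Granite Capital LLC → Summit Industries Corp. (R1): 65% × 83% × 47% = 25.3565% of Pinebrook Textiles S.p.A.
Chain via Redpoint Logistics SA → Beacon Energy Co. (R1): 83% × 52% × 43% = 18.5588% of Pinebrook Textiles S.p.A.
Aggregating (R2): 25.3565% + 18.5588% = 43.9153%.
43.9153% exceeds the 5% threshold by 38.9153 percentage points.

38.9153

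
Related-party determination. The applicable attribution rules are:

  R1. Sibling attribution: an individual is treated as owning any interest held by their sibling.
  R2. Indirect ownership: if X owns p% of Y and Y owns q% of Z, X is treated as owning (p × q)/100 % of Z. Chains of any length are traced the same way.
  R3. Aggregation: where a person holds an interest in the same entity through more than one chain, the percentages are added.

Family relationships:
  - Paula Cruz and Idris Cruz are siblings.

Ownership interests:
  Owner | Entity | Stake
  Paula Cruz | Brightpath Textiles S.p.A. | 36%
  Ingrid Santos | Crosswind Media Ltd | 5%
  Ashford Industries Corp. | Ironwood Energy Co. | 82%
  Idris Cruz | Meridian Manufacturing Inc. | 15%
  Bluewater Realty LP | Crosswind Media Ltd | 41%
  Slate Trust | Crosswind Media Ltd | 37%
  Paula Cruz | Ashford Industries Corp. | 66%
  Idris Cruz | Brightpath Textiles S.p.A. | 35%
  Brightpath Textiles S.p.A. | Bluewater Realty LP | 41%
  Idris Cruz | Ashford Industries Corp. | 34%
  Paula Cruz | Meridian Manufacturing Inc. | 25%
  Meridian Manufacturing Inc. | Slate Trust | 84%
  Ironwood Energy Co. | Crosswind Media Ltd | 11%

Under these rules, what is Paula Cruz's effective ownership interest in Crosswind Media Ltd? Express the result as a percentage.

33.3871%

By sibling attribution (R1), Paula Cruz is treated as also owning Idris Cruz's interest in Brightpath Textiles S.p.A, giving 36% + 35% = 71%.
By sibling attribution (R1), Paula Cruz is treated as also owning Idris Cruz's interest in Ashford Industries Corp, giving 66% + 34% = 100%.
By sibling attribution (R1), Paula Cruz is treated as also owning Idris Cruz's interest in Meridian Manufacturing Inc, giving 25% + 15% = 40%.
Chain via Brightpath Textiles S.p.A. → Bluewater Realty LP (R2): 71% × 41% × 41% = 11.9351% of Crosswind Media Ltd.
Chain via Ashford Industries Corp. → Ironwood Energy Co. (R2): 100% × 82% × 11% = 9.02% of Crosswind Media Ltd.
Chain via Meridian Manufacturing Inc. → Slate Trust (R2): 40% × 84% × 37% = 12.432% of Crosswind Media Ltd.
Aggregating (R3): 11.9351% + 9.02% + 12.432% = 33.3871%.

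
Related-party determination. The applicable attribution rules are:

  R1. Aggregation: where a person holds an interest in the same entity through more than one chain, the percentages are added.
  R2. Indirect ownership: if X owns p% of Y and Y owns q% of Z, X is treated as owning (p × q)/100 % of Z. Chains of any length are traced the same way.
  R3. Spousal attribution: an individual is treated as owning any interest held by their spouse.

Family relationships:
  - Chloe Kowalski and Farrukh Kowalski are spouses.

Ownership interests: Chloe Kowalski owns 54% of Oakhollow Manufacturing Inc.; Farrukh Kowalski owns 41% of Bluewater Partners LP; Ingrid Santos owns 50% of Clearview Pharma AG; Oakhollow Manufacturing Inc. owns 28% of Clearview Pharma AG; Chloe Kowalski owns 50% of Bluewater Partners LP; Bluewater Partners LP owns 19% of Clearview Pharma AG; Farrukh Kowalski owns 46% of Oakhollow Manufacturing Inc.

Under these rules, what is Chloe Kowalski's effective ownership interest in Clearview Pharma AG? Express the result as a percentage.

By spousal attribution (R3), Chloe Kowalski is treated as also owning Farrukh Kowalski's interest in Oakhollow Manufacturing Inc, giving 54% + 46% = 100%.
By spousal attribution (R3), Chloe Kowalski is treated as also owning Farrukh Kowalski's interest in Bluewater Partners LP, giving 50% + 41% = 91%.
Chain via Oakhollow Manufacturing Inc. (R2): 100% × 28% = 28% of Clearview Pharma AG.
Chain via Bluewater Partners LP (R2): 91% × 19% = 17.29% of Clearview Pharma AG.
Aggregating (R1): 28% + 17.29% = 45.29%.

45.29%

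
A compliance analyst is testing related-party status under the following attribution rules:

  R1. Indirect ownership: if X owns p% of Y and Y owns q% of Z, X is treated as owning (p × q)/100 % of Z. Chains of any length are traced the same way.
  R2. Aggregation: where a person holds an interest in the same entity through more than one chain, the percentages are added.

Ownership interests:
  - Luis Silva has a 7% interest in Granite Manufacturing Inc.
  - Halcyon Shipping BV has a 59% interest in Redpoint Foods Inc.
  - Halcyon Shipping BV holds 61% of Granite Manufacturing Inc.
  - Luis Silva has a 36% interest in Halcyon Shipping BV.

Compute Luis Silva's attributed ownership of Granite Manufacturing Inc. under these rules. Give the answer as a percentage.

Chain via Halcyon Shipping BV (R1): 36% × 61% = 21.96% of Granite Manufacturing Inc.
Direct interest in Granite Manufacturing Inc: 7%.
Aggregating (R2): 21.96% + 7% = 28.96%.

28.96%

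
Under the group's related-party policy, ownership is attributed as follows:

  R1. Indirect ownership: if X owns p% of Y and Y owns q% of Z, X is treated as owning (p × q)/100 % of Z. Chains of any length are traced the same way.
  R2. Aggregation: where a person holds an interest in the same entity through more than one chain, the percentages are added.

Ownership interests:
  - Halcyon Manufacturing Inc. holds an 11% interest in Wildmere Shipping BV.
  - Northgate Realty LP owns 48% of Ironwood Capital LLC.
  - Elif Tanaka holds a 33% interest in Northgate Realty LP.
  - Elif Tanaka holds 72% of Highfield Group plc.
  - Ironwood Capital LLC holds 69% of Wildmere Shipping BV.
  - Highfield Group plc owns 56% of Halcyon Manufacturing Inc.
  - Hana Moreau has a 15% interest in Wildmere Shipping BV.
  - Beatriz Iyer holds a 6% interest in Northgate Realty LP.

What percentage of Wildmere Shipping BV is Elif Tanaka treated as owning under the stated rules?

Chain via Highfield Group plc → Halcyon Manufacturing Inc. (R1): 72% × 56% × 11% = 4.4352% of Wildmere Shipping BV.
Chain via Northgate Realty LP → Ironwood Capital LLC (R1): 33% × 48% × 69% = 10.9296% of Wildmere Shipping BV.
Aggregating (R2): 4.4352% + 10.9296% = 15.3648%.

15.3648%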